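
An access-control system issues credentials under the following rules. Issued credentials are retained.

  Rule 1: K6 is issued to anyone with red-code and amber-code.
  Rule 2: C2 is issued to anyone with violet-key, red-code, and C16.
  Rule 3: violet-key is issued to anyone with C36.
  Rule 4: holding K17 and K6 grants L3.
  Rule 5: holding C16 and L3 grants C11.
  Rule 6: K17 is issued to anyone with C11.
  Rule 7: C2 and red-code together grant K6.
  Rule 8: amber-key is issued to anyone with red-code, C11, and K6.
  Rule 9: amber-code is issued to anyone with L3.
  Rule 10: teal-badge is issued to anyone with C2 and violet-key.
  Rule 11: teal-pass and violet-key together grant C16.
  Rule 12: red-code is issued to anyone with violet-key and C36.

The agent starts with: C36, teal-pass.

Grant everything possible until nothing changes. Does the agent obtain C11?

No

C11 would need C16 and L3 (Rule 5), but L3 is never granted.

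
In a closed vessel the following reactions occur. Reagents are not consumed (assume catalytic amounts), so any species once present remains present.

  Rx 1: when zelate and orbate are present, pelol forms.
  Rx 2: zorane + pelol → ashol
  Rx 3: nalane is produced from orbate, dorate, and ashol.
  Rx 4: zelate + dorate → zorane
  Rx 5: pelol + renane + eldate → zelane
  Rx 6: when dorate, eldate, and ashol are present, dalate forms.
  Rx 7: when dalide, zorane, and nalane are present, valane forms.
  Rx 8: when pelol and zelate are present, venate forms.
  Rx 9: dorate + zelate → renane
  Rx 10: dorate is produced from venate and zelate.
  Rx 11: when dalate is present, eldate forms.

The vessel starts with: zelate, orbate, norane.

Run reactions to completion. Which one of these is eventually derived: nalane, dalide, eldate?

nalane

zelate and orbate present → pelol forms (Rx 1).
pelol and zelate present → venate forms (Rx 8).
venate and zelate present → dorate forms (Rx 10).
zelate and dorate present → zorane forms (Rx 4).
zorane and pelol present → ashol forms (Rx 2).
orbate, dorate, and ashol present → nalane forms (Rx 3).
eldate would need dalate (Rx 11), but dalate never forms. No rule produces dalide, and it is not given.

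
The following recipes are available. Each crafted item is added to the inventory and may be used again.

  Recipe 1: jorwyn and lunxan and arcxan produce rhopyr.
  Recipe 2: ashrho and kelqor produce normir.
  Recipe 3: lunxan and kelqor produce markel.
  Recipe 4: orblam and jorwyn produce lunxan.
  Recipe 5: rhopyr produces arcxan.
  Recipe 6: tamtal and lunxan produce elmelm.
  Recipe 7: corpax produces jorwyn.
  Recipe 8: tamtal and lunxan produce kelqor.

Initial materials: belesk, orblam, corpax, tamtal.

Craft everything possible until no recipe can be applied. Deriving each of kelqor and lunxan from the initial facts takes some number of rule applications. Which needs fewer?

lunxan

lunxan: corpax → jorwyn (Recipe 7). Using Recipe 4, orblam and jorwyn make lunxan. [2 rule applications]
kelqor: corpax → jorwyn (Recipe 7). orblam and jorwyn → lunxan (Recipe 4). tamtal and lunxan → kelqor (Recipe 8). [3 rule applications]
lunxan needs fewer.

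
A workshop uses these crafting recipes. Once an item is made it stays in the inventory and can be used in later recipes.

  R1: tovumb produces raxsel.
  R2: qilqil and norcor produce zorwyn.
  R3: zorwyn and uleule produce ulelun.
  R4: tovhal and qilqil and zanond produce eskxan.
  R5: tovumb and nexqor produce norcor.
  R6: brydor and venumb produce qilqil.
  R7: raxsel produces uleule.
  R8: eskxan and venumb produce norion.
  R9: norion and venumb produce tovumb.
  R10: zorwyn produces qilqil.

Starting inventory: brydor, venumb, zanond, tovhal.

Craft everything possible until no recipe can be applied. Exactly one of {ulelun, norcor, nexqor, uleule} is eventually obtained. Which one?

uleule

brydor and venumb → qilqil (R6).
tovhal and qilqil and zanond → eskxan (R4).
Using R8, eskxan and venumb make norion.
norion and venumb → tovumb (R9).
tovumb → raxsel (R1).
Using R7, raxsel makes uleule.
norcor would need tovumb and nexqor (R5), but nexqor is never obtained. ulelun would need zorwyn and uleule (R3), but zorwyn is never obtained. No rule produces nexqor, and it is not given.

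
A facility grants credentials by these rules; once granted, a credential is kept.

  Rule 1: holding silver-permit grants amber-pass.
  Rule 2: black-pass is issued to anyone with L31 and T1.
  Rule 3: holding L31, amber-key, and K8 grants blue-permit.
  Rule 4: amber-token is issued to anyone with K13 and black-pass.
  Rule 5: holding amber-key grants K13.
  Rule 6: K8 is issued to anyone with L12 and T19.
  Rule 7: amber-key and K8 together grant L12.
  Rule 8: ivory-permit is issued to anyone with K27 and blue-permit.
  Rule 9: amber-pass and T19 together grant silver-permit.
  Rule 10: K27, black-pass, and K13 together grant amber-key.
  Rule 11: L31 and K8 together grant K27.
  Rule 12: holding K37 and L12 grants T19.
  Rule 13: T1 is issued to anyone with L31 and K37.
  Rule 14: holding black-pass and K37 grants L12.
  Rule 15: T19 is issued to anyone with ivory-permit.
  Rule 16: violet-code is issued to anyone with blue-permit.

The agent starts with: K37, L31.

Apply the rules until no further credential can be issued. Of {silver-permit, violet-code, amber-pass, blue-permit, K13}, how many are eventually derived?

silver-permit would need amber-pass and T19 (Rule 9), but amber-pass is never granted.
violet-code would need blue-permit (Rule 16), but blue-permit is never granted.
amber-pass would need silver-permit (Rule 1), but silver-permit is never granted.
blue-permit would need L31, amber-key, and K8 (Rule 3), but amber-key is never granted.
K13 would need amber-key (Rule 5), but amber-key is never granted.
None of the 5 are reached.

0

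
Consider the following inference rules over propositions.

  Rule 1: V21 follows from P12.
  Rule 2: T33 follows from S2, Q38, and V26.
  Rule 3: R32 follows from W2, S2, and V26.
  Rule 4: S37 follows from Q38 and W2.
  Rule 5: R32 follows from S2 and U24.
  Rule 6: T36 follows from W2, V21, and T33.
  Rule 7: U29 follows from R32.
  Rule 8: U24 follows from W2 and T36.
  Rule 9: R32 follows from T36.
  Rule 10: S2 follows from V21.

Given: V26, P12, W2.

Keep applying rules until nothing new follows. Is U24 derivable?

No

U24 would need W2 and T36 (Rule 8), but T36 is never established.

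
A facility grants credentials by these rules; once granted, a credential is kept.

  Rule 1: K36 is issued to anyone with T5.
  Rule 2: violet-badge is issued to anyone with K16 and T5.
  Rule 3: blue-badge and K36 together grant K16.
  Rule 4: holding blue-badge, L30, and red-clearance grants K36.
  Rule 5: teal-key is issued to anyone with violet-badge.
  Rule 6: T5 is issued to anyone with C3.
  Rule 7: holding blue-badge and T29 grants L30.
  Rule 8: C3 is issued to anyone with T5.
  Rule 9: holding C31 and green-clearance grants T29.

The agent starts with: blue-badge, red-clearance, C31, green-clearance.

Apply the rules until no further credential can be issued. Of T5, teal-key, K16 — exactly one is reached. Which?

Holding C31 and green-clearance grants T29 (Rule 9).
Holding blue-badge and T29 grants L30 (Rule 7).
Holding blue-badge, L30, and red-clearance grants K36 (Rule 4).
Holding blue-badge and K36 grants K16 (Rule 3).
teal-key would need violet-badge (Rule 5), but violet-badge is never granted. T5 would need C3 (Rule 6), but C3 is never granted.

K16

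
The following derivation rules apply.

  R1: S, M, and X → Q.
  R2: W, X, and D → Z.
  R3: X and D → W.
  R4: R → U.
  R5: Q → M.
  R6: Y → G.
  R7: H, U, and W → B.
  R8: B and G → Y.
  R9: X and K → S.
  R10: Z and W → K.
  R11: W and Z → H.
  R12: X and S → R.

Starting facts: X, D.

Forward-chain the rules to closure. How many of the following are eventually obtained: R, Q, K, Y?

X and D hold, so W follows (R3).
W, X, and D hold, so Z follows (R2).
Z and W hold, so K follows (R10).
From X and K, R9 gives S.
X and S hold, so R follows (R12).
R: reached.
Q would need S, M, and X (R1), but M is never established.
K: reached.
Y would need B and G (R8), but G is never established.
Reached: R and K — 2 of the 4.

2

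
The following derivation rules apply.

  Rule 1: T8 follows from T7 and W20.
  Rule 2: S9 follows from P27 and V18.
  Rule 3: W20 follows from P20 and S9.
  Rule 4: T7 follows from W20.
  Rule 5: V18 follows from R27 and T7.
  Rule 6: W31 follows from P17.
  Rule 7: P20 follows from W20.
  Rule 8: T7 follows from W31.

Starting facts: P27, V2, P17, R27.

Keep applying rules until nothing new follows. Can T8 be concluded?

T8 would need T7 and W20 (Rule 1), but W20 is never established.

No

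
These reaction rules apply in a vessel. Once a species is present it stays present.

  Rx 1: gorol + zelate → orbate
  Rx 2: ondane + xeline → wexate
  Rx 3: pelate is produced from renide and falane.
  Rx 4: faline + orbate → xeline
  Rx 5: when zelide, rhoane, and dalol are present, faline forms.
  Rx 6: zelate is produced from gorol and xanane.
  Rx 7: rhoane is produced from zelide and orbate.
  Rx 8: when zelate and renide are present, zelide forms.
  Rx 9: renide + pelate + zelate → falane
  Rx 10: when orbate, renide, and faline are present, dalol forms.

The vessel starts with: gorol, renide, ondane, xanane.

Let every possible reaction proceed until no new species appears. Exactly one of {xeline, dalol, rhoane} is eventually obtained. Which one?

rhoane

gorol and xanane present → zelate forms (Rx 6).
gorol and zelate present → orbate forms (Rx 1).
zelate and renide present → zelide forms (Rx 8).
zelide and orbate present → rhoane forms (Rx 7).
xeline would need faline and orbate (Rx 4), but faline never forms. dalol would need orbate, renide, and faline (Rx 10), but faline never forms.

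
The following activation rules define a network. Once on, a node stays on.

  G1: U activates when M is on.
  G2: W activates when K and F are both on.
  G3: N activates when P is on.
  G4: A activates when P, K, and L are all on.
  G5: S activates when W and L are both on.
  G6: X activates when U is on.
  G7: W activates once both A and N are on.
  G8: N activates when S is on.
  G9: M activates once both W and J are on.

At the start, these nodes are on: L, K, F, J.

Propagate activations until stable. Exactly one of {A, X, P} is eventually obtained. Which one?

X

K and F are on, so W activates (G2).
G9: W and J on → M on.
G1: M on → U on.
G6: U on → X on.
No rule produces P, and it is not given. A would need P, K, and L (G4), but P never turns on.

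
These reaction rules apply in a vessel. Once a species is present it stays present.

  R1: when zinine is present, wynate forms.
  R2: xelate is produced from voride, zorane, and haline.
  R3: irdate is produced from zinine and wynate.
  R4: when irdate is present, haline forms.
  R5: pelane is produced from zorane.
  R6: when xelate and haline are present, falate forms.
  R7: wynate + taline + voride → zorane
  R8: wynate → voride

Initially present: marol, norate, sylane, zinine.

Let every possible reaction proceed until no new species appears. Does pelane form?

pelane would need zorane (R5), but zorane never forms.

No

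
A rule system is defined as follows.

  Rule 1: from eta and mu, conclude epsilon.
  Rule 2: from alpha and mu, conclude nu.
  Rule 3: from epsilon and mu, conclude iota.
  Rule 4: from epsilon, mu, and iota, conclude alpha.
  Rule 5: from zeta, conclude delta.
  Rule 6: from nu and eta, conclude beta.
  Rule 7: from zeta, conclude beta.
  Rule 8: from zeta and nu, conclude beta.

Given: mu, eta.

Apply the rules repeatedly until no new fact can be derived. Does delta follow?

No

delta would need zeta (Rule 5), but zeta is never established.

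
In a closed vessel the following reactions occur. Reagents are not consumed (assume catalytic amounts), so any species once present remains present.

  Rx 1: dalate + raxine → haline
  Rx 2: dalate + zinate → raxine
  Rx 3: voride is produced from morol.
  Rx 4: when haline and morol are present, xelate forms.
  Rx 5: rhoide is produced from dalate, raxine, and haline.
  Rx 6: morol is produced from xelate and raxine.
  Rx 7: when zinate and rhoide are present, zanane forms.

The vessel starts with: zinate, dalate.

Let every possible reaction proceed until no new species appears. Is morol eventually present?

No

morol would need xelate and raxine (Rx 6), but xelate never forms.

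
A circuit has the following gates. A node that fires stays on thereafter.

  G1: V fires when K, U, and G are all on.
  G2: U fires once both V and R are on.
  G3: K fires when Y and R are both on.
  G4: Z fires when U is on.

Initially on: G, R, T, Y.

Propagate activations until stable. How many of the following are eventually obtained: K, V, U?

Y and R are on, so K fires (G3).
K: reached.
V would need K, U, and G (G1), but U never turns on.
U would need V and R (G2), but V never turns on.
Reached: K — 1 of the 3.

1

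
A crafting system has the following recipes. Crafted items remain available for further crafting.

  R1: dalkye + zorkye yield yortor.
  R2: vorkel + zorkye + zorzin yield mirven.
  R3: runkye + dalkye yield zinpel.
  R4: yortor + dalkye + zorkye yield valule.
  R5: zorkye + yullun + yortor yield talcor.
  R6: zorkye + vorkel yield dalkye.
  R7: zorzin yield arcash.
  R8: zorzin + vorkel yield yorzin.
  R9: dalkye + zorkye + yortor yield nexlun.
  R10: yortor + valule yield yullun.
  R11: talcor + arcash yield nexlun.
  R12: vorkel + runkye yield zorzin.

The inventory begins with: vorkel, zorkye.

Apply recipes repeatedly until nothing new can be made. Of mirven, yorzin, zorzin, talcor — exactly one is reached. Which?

zorkye + vorkel → dalkye (R6).
dalkye + zorkye → yortor (R1).
yortor + dalkye + zorkye → valule (R4).
yortor + valule → yullun (R10).
zorkye + yullun + yortor → talcor (R5).
mirven would need vorkel, zorkye, and zorzin (R2), but zorzin is never obtained. yorzin would need zorzin and vorkel (R8), but zorzin is never obtained. zorzin would need vorkel and runkye (R12), but runkye is never obtained.

talcor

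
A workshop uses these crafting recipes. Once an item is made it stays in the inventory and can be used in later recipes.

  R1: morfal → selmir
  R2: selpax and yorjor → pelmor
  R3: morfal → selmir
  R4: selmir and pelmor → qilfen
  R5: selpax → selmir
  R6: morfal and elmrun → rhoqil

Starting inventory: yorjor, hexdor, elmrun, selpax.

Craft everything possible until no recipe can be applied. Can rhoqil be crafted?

No

rhoqil would need morfal and elmrun (R6), but morfal is never obtained.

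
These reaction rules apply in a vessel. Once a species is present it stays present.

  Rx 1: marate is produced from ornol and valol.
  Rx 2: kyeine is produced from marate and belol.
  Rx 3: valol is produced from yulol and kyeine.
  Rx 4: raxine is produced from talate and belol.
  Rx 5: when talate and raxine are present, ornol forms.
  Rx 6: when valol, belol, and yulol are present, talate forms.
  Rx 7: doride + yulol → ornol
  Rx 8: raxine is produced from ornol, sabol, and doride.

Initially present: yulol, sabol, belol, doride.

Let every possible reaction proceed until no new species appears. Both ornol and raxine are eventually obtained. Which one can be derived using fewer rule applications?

ornol: doride and yulol present → ornol forms (Rx 7). [1 rule application]
raxine: doride and yulol present → ornol forms (Rx 7). ornol, sabol, and doride present → raxine forms (Rx 8). [2 rule applications]
ornol needs fewer.

ornol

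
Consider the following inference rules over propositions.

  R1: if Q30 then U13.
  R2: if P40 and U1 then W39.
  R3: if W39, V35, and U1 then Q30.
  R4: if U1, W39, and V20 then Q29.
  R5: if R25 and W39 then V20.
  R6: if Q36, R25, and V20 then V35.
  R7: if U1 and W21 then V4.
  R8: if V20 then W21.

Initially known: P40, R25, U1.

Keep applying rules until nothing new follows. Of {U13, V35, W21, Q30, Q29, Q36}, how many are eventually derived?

P40 and U1 hold, so W39 follows (R2).
R25 and W39 hold, so V20 follows (R5).
From U1, W39, and V20, R4 gives Q29.
V20 holds, so W21 follows (R8).
U13 would need Q30 (R1), but Q30 is never established.
V35 would need Q36, R25, and V20 (R6), but Q36 is never established.
W21: reached.
Q30 would need W39, V35, and U1 (R3), but V35 is never established.
Q29: reached.
No rule produces Q36, and it is not given.
Reached: W21 and Q29 — 2 of the 6.

2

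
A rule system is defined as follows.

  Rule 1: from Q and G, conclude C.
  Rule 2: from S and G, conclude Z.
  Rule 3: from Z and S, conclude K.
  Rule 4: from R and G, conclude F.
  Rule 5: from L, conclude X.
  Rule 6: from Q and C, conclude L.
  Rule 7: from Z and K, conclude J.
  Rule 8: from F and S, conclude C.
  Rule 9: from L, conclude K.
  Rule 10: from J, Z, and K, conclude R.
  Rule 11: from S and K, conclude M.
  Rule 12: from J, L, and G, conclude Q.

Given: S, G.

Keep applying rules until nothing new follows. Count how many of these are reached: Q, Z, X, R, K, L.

S and G hold, so Z follows (Rule 2).
From Z and S, Rule 3 gives K.
From Z and K, Rule 7 gives J.
From J, Z, and K, Rule 10 gives R.
Q would need J, L, and G (Rule 12), but L is never established.
Z: reached.
X would need L (Rule 5), but L is never established.
R: reached.
K: reached.
L would need Q and C (Rule 6), but Q is never established.
Reached: Z, R, and K — 3 of the 6.

3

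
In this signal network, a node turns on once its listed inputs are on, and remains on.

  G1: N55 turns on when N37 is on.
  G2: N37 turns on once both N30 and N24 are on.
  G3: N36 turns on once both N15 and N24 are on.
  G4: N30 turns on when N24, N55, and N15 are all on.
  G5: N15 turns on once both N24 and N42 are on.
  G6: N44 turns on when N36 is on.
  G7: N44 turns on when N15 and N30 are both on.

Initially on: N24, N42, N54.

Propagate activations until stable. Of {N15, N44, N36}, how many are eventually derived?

N24 and N42 are on, so N15 turns on (G5).
N15 and N24 are on, so N36 turns on (G3).
N36 is on, so N44 turns on (G6).
N15: reached.
N44: reached.
N36: reached.
All 3 are reached.

3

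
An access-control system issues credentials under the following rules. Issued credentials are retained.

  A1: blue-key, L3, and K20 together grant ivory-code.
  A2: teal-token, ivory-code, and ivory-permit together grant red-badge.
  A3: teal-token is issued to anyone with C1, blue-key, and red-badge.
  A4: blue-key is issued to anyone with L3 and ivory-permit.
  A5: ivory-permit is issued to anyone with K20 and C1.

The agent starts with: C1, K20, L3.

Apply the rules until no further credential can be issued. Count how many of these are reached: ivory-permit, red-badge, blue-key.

Holding K20 and C1 grants ivory-permit (A5).
Holding L3 and ivory-permit grants blue-key (A4).
ivory-permit: reached.
red-badge would need teal-token, ivory-code, and ivory-permit (A2), but teal-token is never granted.
blue-key: reached.
Reached: ivory-permit and blue-key — 2 of the 3.

2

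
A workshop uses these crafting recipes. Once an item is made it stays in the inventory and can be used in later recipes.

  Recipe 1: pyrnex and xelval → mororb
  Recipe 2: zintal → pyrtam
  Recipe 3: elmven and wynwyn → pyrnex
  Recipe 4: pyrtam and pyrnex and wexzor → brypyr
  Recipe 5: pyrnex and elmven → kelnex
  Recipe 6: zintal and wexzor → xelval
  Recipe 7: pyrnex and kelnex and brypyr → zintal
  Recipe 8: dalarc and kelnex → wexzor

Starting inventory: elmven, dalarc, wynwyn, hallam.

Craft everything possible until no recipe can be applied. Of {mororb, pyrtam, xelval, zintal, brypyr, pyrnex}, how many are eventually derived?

1

Using Recipe 3, elmven and wynwyn make pyrnex.
mororb would need pyrnex and xelval (Recipe 1), but xelval is never obtained.
pyrtam would need zintal (Recipe 2), but zintal is never obtained.
xelval would need zintal and wexzor (Recipe 6), but zintal is never obtained.
zintal would need pyrnex, kelnex, and brypyr (Recipe 7), but brypyr is never obtained.
brypyr would need pyrtam, pyrnex, and wexzor (Recipe 4), but pyrtam is never obtained.
pyrnex: reached.
Reached: pyrnex — 1 of the 6.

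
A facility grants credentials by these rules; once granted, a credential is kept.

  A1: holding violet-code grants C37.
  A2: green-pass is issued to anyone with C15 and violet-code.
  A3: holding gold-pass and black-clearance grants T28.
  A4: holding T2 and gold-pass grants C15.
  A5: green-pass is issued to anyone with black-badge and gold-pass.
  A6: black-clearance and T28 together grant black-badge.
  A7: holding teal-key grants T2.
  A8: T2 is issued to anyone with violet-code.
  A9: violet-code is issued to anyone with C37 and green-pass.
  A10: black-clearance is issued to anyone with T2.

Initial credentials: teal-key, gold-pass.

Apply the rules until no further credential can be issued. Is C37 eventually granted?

No

C37 would need violet-code (A1), but violet-code is never granted.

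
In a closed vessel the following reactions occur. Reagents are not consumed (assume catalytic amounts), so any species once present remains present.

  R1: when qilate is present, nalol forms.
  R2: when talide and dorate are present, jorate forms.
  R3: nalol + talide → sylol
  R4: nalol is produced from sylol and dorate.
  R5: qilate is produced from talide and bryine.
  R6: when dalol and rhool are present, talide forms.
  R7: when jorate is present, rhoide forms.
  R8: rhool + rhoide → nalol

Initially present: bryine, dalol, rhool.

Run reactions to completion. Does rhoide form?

No

rhoide would need jorate (R7), but jorate never forms.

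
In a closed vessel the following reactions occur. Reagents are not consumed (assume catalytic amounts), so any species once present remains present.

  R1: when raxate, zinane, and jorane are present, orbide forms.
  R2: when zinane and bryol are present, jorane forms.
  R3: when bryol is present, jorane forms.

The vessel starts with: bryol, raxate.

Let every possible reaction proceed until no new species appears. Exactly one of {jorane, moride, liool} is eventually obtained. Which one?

jorane

bryol present → jorane forms (R3).
No rule produces moride, and it is not given. No rule produces liool, and it is not given.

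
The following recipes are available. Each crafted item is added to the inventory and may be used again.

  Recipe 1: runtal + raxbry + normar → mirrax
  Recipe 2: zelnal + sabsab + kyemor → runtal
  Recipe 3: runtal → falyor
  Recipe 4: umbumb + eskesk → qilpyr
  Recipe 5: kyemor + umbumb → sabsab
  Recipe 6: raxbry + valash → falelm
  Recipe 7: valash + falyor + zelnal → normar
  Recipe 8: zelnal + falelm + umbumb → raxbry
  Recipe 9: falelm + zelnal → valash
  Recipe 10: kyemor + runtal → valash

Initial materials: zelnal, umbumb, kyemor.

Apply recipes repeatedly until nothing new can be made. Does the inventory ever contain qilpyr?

qilpyr would need umbumb and eskesk (Recipe 4), but eskesk is never obtained.

No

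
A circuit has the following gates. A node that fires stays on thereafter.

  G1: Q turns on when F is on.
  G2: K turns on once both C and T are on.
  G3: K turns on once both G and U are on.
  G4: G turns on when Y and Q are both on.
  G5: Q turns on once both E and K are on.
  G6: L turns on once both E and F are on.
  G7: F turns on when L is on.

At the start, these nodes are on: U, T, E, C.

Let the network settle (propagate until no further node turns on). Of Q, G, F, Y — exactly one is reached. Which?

C and T are on, so K turns on (G2).
E and K are on, so Q turns on (G5).
F would need L (G7), but L never turns on. G would need Y and Q (G4), but Y never turns on. No rule produces Y, and it is not given.

Q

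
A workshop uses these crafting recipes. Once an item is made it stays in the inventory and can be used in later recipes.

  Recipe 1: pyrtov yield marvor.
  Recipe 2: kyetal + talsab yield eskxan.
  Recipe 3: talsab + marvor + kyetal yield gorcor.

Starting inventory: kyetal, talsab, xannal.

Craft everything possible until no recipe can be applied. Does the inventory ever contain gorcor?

gorcor would need talsab, marvor, and kyetal (Recipe 3), but marvor is never obtained.

No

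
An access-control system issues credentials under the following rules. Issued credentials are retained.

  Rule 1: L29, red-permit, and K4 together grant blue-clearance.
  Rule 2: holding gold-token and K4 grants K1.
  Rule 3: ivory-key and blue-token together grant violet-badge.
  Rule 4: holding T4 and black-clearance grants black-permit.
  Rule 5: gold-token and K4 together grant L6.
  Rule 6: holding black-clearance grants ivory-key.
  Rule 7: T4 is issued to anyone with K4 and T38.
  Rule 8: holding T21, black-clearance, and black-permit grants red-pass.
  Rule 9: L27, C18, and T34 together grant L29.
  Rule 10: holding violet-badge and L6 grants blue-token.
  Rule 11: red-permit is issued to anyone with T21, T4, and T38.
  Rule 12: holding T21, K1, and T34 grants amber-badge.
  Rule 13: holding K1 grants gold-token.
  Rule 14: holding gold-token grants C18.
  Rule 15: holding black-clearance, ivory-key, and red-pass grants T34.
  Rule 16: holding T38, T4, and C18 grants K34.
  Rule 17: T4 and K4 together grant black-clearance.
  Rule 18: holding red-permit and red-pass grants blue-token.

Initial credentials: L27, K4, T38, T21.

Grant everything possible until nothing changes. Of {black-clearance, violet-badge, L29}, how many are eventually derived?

Holding K4 and T38 grants T4 (Rule 7).
Holding T4 and K4 grants black-clearance (Rule 17).
Holding T21, T4, and T38 grants red-permit (Rule 11).
Holding T4 and black-clearance grants black-permit (Rule 4).
Holding black-clearance grants ivory-key (Rule 6).
Holding T21, black-clearance, and black-permit grants red-pass (Rule 8).
Holding red-permit and red-pass grants blue-token (Rule 18).
Holding ivory-key and blue-token grants violet-badge (Rule 3).
black-clearance: reached.
violet-badge: reached.
L29 would need L27, C18, and T34 (Rule 9), but C18 is never granted.
Reached: black-clearance and violet-badge — 2 of the 3.

2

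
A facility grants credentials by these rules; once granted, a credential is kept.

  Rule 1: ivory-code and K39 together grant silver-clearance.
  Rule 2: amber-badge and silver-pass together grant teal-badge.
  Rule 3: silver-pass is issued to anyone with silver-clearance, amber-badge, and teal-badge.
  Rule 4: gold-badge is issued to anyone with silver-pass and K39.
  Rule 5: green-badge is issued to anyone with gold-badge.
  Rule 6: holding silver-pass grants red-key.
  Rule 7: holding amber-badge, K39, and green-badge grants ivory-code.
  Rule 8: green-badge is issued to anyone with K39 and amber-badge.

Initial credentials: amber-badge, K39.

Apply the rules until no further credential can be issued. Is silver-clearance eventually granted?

Holding K39 and amber-badge grants green-badge (Rule 8).
Holding amber-badge, K39, and green-badge grants ivory-code (Rule 7).
Holding ivory-code and K39 grants silver-clearance (Rule 1).

Yes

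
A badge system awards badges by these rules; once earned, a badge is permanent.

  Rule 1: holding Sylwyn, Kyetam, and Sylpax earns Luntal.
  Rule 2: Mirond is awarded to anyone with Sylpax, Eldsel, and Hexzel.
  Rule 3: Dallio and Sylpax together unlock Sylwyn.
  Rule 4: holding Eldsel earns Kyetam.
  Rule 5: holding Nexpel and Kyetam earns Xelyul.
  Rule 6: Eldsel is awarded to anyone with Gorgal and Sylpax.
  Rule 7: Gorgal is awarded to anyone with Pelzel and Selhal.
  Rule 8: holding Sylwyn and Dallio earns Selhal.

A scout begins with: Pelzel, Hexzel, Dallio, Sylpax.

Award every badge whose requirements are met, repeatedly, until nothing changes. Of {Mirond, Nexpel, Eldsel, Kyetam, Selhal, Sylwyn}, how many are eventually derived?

With Dallio and Sylpax, Sylwyn is earned (Rule 3).
With Sylwyn and Dallio, Selhal is earned (Rule 8).
With Pelzel and Selhal, Gorgal is earned (Rule 7).
With Gorgal and Sylpax, Eldsel is earned (Rule 6).
With Sylpax, Eldsel, and Hexzel, Mirond is earned (Rule 2).
With Eldsel, Kyetam is earned (Rule 4).
Mirond: reached.
No rule produces Nexpel, and it is not given.
Eldsel: reached.
Kyetam: reached.
Selhal: reached.
Sylwyn: reached.
Reached: Mirond, Eldsel, Kyetam, Selhal, and Sylwyn — 5 of the 6.

5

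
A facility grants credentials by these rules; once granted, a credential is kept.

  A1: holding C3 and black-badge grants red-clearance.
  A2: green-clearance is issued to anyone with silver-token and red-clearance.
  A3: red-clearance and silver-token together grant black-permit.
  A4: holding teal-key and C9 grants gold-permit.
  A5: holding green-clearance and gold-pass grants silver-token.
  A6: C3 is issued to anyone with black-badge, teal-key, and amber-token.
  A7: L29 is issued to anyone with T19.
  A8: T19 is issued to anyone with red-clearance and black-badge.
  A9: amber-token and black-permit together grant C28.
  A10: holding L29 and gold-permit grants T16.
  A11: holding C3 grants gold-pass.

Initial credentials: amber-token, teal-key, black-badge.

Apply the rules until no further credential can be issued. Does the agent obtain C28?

C28 would need amber-token and black-permit (A9), but black-permit is never granted.

No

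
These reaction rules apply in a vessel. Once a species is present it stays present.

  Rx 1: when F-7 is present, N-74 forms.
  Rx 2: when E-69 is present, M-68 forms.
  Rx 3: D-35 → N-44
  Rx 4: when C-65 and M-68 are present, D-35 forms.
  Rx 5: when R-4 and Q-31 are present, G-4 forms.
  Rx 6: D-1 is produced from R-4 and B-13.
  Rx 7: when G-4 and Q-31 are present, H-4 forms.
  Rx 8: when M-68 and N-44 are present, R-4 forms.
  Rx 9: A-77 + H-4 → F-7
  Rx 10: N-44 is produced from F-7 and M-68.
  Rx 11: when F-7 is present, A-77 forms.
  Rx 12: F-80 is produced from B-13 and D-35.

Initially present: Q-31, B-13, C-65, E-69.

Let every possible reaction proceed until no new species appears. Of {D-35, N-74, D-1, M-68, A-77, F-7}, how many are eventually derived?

E-69 present → M-68 forms (Rx 2).
C-65 and M-68 present → D-35 forms (Rx 4).
D-35 present → N-44 forms (Rx 3).
M-68 and N-44 present → R-4 forms (Rx 8).
R-4 and B-13 present → D-1 forms (Rx 6).
D-35: reached.
N-74 would need F-7 (Rx 1), but F-7 never forms.
D-1: reached.
M-68: reached.
A-77 would need F-7 (Rx 11), but F-7 never forms.
F-7 would need A-77 and H-4 (Rx 9), but A-77 never forms.
Reached: D-35, D-1, and M-68 — 3 of the 6.

3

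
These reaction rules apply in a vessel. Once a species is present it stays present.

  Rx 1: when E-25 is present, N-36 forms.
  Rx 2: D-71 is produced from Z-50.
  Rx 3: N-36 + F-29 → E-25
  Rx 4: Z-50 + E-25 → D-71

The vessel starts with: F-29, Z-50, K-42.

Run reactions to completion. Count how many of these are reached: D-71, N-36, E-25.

1

Z-50 present → D-71 forms (Rx 2).
D-71: reached.
N-36 would need E-25 (Rx 1), but E-25 never forms.
E-25 would need N-36 and F-29 (Rx 3), but N-36 never forms.
Reached: D-71 — 1 of the 3.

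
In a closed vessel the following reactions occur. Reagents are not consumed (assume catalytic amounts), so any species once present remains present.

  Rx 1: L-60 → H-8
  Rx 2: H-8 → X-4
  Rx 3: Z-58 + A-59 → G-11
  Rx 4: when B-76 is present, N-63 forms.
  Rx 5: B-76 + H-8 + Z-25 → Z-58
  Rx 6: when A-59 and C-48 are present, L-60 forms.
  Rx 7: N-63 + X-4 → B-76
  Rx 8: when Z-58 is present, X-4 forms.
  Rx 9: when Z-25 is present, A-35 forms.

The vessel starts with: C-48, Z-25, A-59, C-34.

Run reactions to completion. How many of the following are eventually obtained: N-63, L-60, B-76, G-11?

A-59 and C-48 present → L-60 forms (Rx 6).
N-63 would need B-76 (Rx 4), but B-76 never forms.
L-60: reached.
B-76 would need N-63 and X-4 (Rx 7), but N-63 never forms.
G-11 would need Z-58 and A-59 (Rx 3), but Z-58 never forms.
Reached: L-60 — 1 of the 4.

1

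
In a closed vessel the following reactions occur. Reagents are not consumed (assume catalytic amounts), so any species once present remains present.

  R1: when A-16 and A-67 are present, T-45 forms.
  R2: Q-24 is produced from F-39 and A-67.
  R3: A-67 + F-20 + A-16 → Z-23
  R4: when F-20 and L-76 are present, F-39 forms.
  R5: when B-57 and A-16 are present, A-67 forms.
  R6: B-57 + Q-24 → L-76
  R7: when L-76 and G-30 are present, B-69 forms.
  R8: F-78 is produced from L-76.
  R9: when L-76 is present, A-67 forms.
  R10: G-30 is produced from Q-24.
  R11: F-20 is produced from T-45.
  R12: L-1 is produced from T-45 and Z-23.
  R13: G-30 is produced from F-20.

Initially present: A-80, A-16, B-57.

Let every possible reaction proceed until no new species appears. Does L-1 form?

Yes

B-57 and A-16 present → A-67 forms (R5).
A-16 and A-67 present → T-45 forms (R1).
T-45 present → F-20 forms (R11).
A-67, F-20, and A-16 present → Z-23 forms (R3).
T-45 and Z-23 present → L-1 forms (R12).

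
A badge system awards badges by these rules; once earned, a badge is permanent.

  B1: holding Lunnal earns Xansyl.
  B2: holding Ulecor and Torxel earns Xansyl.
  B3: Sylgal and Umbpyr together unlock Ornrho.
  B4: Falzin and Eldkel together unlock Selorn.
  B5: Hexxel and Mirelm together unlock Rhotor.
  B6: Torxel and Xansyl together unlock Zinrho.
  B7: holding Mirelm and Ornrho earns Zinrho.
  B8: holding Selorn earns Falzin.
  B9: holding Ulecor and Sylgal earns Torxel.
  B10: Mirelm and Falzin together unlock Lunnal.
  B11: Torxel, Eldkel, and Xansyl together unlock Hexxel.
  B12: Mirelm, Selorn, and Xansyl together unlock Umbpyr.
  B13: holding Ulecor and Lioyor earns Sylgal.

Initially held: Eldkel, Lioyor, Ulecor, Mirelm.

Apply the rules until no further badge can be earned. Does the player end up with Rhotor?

Yes

With Ulecor and Lioyor, Sylgal is earned (B13).
With Ulecor and Sylgal, Torxel is earned (B9).
With Ulecor and Torxel, Xansyl is earned (B2).
With Torxel, Eldkel, and Xansyl, Hexxel is earned (B11).
With Hexxel and Mirelm, Rhotor is earned (B5).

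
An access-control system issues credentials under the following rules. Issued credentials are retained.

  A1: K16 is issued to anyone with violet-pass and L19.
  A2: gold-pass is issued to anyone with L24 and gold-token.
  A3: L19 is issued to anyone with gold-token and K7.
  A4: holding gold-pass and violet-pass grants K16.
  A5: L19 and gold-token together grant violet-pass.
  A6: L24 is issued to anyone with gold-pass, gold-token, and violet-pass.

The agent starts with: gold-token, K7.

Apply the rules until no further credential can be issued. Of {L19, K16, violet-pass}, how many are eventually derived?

3

Holding gold-token and K7 grants L19 (A3).
Holding L19 and gold-token grants violet-pass (A5).
Holding violet-pass and L19 grants K16 (A1).
L19: reached.
K16: reached.
violet-pass: reached.
All 3 are reached.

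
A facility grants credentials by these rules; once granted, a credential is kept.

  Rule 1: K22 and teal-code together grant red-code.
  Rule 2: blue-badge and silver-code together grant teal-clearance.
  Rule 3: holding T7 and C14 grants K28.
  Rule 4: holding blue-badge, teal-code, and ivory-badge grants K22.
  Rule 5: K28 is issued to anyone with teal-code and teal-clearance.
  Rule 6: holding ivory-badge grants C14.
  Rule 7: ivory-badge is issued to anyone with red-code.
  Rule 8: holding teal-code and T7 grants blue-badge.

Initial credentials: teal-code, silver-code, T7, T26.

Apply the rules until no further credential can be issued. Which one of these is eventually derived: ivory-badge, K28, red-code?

K28

Holding teal-code and T7 grants blue-badge (Rule 8).
Holding blue-badge and silver-code grants teal-clearance (Rule 2).
Holding teal-code and teal-clearance grants K28 (Rule 5).
red-code would need K22 and teal-code (Rule 1), but K22 is never granted. ivory-badge would need red-code (Rule 7), but red-code is never granted.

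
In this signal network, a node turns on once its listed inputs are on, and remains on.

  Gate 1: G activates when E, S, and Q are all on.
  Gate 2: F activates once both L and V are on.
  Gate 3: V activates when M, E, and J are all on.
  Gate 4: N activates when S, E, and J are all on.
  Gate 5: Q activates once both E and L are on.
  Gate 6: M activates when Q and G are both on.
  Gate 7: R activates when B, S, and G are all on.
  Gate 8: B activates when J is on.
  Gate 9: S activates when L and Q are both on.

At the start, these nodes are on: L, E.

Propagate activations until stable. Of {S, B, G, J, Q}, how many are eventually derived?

3

E and L are on, so Q activates (Gate 5).
L and Q are on, so S activates (Gate 9).
E, S, and Q are on, so G activates (Gate 1).
S: reached.
B would need J (Gate 8), but J never turns on.
G: reached.
No rule produces J, and it is not given.
Q: reached.
Reached: S, G, and Q — 3 of the 5.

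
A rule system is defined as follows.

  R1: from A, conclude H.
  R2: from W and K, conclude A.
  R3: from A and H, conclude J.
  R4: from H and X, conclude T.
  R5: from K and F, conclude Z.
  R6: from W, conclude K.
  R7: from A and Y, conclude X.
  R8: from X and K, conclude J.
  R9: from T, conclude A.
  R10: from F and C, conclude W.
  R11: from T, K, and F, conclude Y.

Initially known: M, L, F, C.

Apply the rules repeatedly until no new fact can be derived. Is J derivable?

Yes

F and C hold, so W follows (R10).
From W, R6 gives K.
W and K hold, so A follows (R2).
From A, R1 gives H.
From A and H, R3 gives J.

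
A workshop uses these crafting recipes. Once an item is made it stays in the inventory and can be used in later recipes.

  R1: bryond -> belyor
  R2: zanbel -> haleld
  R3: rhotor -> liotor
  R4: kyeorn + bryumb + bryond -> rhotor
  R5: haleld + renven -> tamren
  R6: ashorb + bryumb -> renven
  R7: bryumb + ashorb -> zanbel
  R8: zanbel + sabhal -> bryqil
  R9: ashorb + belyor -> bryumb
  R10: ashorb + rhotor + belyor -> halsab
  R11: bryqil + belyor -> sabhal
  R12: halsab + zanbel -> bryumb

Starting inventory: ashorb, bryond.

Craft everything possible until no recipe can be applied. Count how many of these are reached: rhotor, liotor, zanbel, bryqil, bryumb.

2

Using R1, bryond makes belyor.
ashorb + belyor -> bryumb (R9).
bryumb + ashorb -> zanbel (R7).
rhotor would need kyeorn, bryumb, and bryond (R4), but kyeorn is never obtained.
liotor would need rhotor (R3), but rhotor is never obtained.
zanbel: reached.
bryqil would need zanbel and sabhal (R8), but sabhal is never obtained.
bryumb: reached.
Reached: zanbel and bryumb — 2 of the 5.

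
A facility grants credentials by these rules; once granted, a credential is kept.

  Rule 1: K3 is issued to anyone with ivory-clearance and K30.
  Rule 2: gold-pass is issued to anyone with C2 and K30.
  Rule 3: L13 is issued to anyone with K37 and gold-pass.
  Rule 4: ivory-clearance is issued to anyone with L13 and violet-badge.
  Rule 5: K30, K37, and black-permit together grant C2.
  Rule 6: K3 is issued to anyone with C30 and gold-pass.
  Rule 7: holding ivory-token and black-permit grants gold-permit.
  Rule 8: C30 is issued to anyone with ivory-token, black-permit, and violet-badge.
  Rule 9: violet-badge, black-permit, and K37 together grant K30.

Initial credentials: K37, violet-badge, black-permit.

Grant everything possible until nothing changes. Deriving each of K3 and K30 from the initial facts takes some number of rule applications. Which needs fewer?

K30

K30: Holding violet-badge, black-permit, and K37 grants K30 (Rule 9). [1 rule application]
K3: Holding violet-badge, black-permit, and K37 grants K30 (Rule 9). Holding K30, K37, and black-permit grants C2 (Rule 5). Holding C2 and K30 grants gold-pass (Rule 2). Holding K37 and gold-pass grants L13 (Rule 3). Holding L13 and violet-badge grants ivory-clearance (Rule 4). Holding ivory-clearance and K30 grants K3 (Rule 1). [6 rule applications]
K30 needs fewer.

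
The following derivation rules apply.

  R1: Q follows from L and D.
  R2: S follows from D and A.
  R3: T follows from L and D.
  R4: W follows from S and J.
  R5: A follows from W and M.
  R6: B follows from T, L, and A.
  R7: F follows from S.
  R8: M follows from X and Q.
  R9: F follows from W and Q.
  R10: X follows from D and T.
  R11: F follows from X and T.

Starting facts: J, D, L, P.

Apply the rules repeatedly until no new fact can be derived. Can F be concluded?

L and D hold, so T follows (R3).
D and T hold, so X follows (R10).
From X and T, R11 gives F.

Yes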